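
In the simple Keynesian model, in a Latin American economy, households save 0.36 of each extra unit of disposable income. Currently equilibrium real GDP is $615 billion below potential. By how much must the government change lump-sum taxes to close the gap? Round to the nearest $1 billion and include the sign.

MPC = 1 − MPS = 1 − 0.36 = 0.64.
Spending multiplier = 1/(1 − MPC) = 1/(1 − 0.64) = 1/0.36 ≈ 2.778.
Tax multiplier = −c·k = −0.64/0.36 ≈ −1.778. Need ΔY = +$615 billion, so ΔT = ΔY/(−c·k) = −(+$615 billion) × 0.36 / 0.64 ≈ −$346 billion.
The government should cut lump-sum taxes by $346 billion.

−$346 billion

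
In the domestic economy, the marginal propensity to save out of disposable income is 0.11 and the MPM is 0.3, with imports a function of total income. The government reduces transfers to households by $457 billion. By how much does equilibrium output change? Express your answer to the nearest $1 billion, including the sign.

−$992 billion

MPC = 1 − MPS = 1 − 0.11 = 0.89.
The transfer change shifts disposable income by −$457 billion, so first-round consumption changes by c·ΔTR = 0.89 × (−$457 billion) = −$406.73 billion.
Expenditure multiplier = 1/(1 − c + m) = 1/(1 − 0.89 + 0.3) = 1/0.41 ≈ 2.439.
The transfer multiplier is c × k ≈ 2.171, so ΔY = k × (c·ΔTR) = (−$406.73 billion) / 0.41 ≈ −$992 billion.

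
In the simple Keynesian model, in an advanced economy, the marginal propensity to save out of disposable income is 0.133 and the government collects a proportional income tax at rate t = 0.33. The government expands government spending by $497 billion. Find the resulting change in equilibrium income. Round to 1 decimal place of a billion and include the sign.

MPC = 1 − MPS = 1 − 0.133 = 0.867.
Expenditure multiplier = 1/(1 − c(1−t)) = 1/(1 − 0.867×0.67) = 1/0.41911 ≈ 2.386.
ΔY = k × ΔG = (+$497 billion) / 0.41911 ≈ +$1,185.8 billion.

+$1,185.8 billion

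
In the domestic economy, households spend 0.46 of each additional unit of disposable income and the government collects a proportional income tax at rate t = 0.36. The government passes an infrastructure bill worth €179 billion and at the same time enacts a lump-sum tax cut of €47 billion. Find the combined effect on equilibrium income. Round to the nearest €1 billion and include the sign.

+€284 billion

Expenditure multiplier = 1/(1 − c(1−t)) = 1/(1 − 0.46×0.64) = 1/0.7056 ≈ 1.417.
ΔG contributes k·ΔG = (+€179 billion) / 0.7056 ≈ +€253.7 billion.
ΔT of −€47 billion changes first-round spending by −c·ΔT = +€21.62 billion, contributing k·(−c·ΔT) = (+€21.62 billion) / 0.7056 ≈ +€30.6 billion.
Net ΔY = k(ΔG − c·ΔT) = (+€200.62 billion) / 0.7056 ≈ +€284 billion.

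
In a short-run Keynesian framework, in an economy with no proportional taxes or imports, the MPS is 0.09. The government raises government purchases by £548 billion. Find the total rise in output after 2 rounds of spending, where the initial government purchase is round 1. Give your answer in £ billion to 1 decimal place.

£1,046.7 billion

MPC = 1 − MPS = 1 − 0.09 = 0.91.
Round 1 adds ΔG = £548 billion; each later round is MPC = 0.91 times the previous.
After 2 rounds: 548 + 498.68 = ΔG·(1 − c^2)/(1 − c) = 548 × (1 − 0.8281)/0.09 ≈ £1,046.7 billion.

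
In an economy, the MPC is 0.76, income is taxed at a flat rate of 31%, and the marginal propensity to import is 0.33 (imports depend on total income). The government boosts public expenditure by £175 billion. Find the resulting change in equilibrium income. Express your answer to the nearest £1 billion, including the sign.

+£217 billion

Government-spending multiplier = 1/(1 − c(1−t) + m) = 1/(1 − 0.76×0.69 + 0.33) = 1/0.8056 ≈ 1.241.
ΔY = k × ΔG = (+£175 billion) / 0.8056 ≈ +£217 billion.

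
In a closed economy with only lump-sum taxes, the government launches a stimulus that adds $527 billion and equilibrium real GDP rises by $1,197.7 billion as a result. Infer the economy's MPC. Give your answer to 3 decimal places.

0.560

Implied spending multiplier k = ΔY/ΔG = 1,197.7/527 ≈ 2.2727.
Since k = 1/(1 − MPC), MPC = 1 − 1/k = 1 − ΔG/ΔY = 1 − 527/1,197.7 ≈ 0.560.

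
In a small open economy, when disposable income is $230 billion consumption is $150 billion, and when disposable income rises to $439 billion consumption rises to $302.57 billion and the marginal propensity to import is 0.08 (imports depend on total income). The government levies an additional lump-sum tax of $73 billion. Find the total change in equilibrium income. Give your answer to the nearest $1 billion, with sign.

MPC = ΔC/ΔYd = (302.57 − 150)/(439 − 230) = 152.57/209 = 0.73.
A lump-sum tax change of +$73 billion shifts disposable income by −$73 billion; first-round consumption changes by −c × ΔT = −0.73 × (+$73 billion) = −$53.29 billion.
Expenditure multiplier = 1/(1 − c + m) = 1/(1 − 0.73 + 0.08) = 1/0.35 ≈ 2.857.
The tax multiplier is −c × k ≈ −2.086, so ΔY = k × (−c·ΔT) = (−$53.29 billion) / 0.35 ≈ −$152 billion.

−$152 billion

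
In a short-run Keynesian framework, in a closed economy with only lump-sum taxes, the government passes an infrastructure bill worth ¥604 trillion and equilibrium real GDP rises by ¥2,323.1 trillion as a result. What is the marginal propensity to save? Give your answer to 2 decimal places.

Implied spending multiplier k = ΔY/ΔG = 2,323.1/604 ≈ 3.8462.
Since k = 1/(1 − MPC), MPC = 1 − 1/k = 1 − ΔG/ΔY = 1 − 604/2,323.1 ≈ 0.74.
MPS = 1 − MPC = 0.26.

0.26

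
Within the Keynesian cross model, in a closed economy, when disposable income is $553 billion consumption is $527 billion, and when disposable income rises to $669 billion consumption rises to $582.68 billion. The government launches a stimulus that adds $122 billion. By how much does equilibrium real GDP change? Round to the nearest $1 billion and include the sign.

+$235 billion

MPC = ΔC/ΔYd = (582.68 − 527)/(669 − 553) = 55.68/116 = 0.48.
Expenditure multiplier = 1/(1 − MPC) = 1/(1 − 0.48) = 1/0.52 ≈ 1.923.
ΔY = k × ΔG = (+$122 billion) / 0.52 ≈ +$235 billion.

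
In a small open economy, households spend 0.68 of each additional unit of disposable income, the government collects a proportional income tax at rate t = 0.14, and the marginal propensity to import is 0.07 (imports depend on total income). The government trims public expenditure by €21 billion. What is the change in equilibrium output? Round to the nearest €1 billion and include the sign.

−€43 billion

Expenditure multiplier = 1/(1 − c(1−t) + m) = 1/(1 − 0.68×0.86 + 0.07) = 1/0.4852 ≈ 2.061.
ΔY = k × ΔG = (−€21 billion) / 0.4852 ≈ −€43 billion.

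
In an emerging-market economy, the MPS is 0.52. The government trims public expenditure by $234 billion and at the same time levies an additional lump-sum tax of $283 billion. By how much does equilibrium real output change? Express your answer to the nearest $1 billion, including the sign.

MPC = 1 − MPS = 1 − 0.52 = 0.48.
Expenditure multiplier = 1/(1 − MPC) = 1/(1 − 0.48) = 1/0.52 ≈ 1.923.
ΔG contributes k·ΔG = (−$234 billion) / 0.52 = −$450 billion.
ΔT of +$283 billion changes first-round spending by −c·ΔT = −$135.84 billion, contributing k·(−c·ΔT) = (−$135.84 billion) / 0.52 ≈ −$261.2 billion.
Net ΔY = k(ΔG − c·ΔT) = (−$369.84 billion) / 0.52 ≈ −$711 billion.

−$711 billion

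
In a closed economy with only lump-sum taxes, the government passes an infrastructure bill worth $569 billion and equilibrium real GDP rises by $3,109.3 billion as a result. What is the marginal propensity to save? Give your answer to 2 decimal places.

0.18

Implied spending multiplier k = ΔY/ΔG = 3,109.3/569 ≈ 5.4645.
Since k = 1/(1 − MPC), MPC = 1 − 1/k = 1 − ΔG/ΔY = 1 − 569/3,109.3 ≈ 0.82.
MPS = 1 − MPC = 0.18.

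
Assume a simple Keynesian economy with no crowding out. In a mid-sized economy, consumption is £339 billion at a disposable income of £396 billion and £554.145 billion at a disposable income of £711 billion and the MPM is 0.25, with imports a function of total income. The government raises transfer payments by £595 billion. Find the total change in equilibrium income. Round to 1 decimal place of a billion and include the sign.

+£716.7 billion

MPC = ΔC/ΔYd = (554.145 − 339)/(711 − 396) = 215.145/315 = 0.683.
The transfer change shifts disposable income by +£595 billion, so first-round consumption changes by c·ΔTR = 0.683 × (+£595 billion) = +£406.385 billion.
Expenditure multiplier = 1/(1 − c + m) = 1/(1 − 0.683 + 0.25) = 1/0.567 ≈ 1.764.
The transfer multiplier is c × k ≈ 1.205, so ΔY = k × (c·ΔTR) = (+£406.385 billion) / 0.567 ≈ +£716.7 billion.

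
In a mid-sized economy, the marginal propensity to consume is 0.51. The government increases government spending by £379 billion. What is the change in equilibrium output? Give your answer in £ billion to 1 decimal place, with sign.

+£773.5 billion

Expenditure multiplier = 1/(1 − MPC) = 1/(1 − 0.51) = 1/0.49 ≈ 2.041.
ΔY = k × ΔG = (+£379 billion) / 0.49 ≈ +£773.5 billion.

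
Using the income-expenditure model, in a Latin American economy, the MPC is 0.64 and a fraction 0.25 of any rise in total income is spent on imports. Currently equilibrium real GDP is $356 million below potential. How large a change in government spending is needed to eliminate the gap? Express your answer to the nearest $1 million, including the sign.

+$217 million

Spending multiplier = 1/(1 − c + m) = 1/(1 − 0.64 + 0.25) = 1/0.61 ≈ 1.639.
Need ΔY = +$356 million, so ΔG = ΔY/k = (+$356 million) × 0.61 ≈ +$217 million.
The government should increase government spending by $217 million.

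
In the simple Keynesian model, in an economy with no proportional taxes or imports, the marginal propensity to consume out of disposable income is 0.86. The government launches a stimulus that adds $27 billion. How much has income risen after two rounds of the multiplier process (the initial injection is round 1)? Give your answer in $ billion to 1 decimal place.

$50.2 billion

Round 1 adds ΔG = $27 billion; each later round is MPC = 0.86 times the previous.
After 2 rounds: 27 + 23.22 = ΔG·(1 − c^2)/(1 − c) = 27 × (1 − 0.7396)/0.14 ≈ $50.2 billion.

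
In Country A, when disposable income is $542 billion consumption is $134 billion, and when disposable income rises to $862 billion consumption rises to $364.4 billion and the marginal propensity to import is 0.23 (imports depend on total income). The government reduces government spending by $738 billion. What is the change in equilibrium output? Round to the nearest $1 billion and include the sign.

−$1,447 billion

MPC = ΔC/ΔYd = (364.4 − 134)/(862 − 542) = 230.4/320 = 0.72.
Spending multiplier = 1/(1 − c + m) = 1/(1 − 0.72 + 0.23) = 1/0.51 ≈ 1.961.
ΔY = k × ΔG = (−$738 billion) / 0.51 ≈ −$1,447 billion.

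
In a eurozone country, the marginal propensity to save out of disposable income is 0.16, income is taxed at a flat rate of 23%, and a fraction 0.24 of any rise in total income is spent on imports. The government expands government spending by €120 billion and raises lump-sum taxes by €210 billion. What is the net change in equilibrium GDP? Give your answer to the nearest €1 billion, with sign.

−€95 billion

MPC = 1 − MPS = 1 − 0.16 = 0.84.
Expenditure multiplier = 1/(1 − c(1−t) + m) = 1/(1 − 0.84×0.77 + 0.24) = 1/0.5932 ≈ 1.686.
ΔG contributes k·ΔG = (+€120 billion) / 0.5932 ≈ +€202.3 billion.
ΔT of +€210 billion changes first-round spending by −c·ΔT = −€176.4 billion, contributing k·(−c·ΔT) = (−€176.4 billion) / 0.5932 ≈ −€297.4 billion.
Net ΔY = k(ΔG − c·ΔT) = (−€56.4 billion) / 0.5932 ≈ −€95 billion.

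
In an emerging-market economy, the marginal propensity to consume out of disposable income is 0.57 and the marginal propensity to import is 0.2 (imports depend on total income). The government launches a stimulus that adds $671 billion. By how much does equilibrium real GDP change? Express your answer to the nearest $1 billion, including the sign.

+$1,065 billion

Expenditure multiplier = 1/(1 − c + m) = 1/(1 − 0.57 + 0.2) = 1/0.63 ≈ 1.587.
ΔY = k × ΔG = (+$671 billion) / 0.63 ≈ +$1,065 billion.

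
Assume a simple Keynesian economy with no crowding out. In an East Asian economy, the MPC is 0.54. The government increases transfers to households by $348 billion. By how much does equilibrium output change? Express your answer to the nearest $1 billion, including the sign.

The transfer change shifts disposable income by +$348 billion, so first-round consumption changes by c·ΔTR = 0.54 × (+$348 billion) = +$187.92 billion.
Expenditure multiplier = 1/(1 − MPC) = 1/(1 − 0.54) = 1/0.46 ≈ 2.174.
The transfer multiplier is c × k ≈ 1.174, so ΔY = k × (c·ΔTR) = (+$187.92 billion) / 0.46 ≈ +$409 billion.

+$409 billion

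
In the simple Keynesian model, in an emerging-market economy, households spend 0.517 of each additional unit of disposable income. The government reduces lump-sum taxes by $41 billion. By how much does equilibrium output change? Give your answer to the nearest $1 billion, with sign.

A lump-sum tax change of −$41 billion shifts disposable income by +$41 billion; first-round consumption changes by −c × ΔT = −0.517 × (−$41 billion) = +$21.197 billion.
Expenditure multiplier = 1/(1 − MPC) = 1/(1 − 0.517) = 1/0.483 ≈ 2.07.
The tax multiplier is −c × k ≈ −1.07, so ΔY = k × (−c·ΔT) = (+$21.197 billion) / 0.483 ≈ +$44 billion.

+$44 billion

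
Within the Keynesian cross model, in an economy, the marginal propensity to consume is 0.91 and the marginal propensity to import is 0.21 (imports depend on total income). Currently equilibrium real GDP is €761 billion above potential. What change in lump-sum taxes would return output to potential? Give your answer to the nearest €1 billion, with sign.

+€251 billion

Spending multiplier = 1/(1 − c + m) = 1/(1 − 0.91 + 0.21) = 1/0.3 ≈ 3.333.
Tax multiplier = −c·k = −0.91/0.3 ≈ −3.033. Need ΔY = −€761 billion, so ΔT = ΔY/(−c·k) = −(−€761 billion) × 0.3 / 0.91 ≈ +€251 billion.
The government should raise lump-sum taxes by €251 billion.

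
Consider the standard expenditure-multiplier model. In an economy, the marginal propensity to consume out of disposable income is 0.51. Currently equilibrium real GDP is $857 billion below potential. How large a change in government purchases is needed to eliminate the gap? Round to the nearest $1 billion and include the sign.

+$420 billion

Spending multiplier = 1/(1 − MPC) = 1/(1 − 0.51) = 1/0.49 ≈ 2.041.
Need ΔY = +$857 billion, so ΔG = ΔY/k = (+$857 billion) × 0.49 ≈ +$420 billion.
The government should increase government purchases by $420 billion.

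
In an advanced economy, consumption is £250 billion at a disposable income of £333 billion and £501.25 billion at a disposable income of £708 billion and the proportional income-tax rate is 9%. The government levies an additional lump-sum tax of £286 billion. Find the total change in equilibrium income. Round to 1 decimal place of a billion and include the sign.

MPC = ΔC/ΔYd = (501.25 − 250)/(708 − 333) = 251.25/375 = 0.67.
A lump-sum tax change of +£286 billion shifts disposable income by −£286 billion; first-round consumption changes by −c × ΔT = −0.67 × (+£286 billion) = −£191.62 billion.
Expenditure multiplier = 1/(1 − c(1−t)) = 1/(1 − 0.67×0.91) = 1/0.3903 ≈ 2.562.
The tax multiplier is −c × k ≈ −1.717, so ΔY = k × (−c·ΔT) = (−£191.62 billion) / 0.3903 ≈ −£491 billion.

−£491.0 billion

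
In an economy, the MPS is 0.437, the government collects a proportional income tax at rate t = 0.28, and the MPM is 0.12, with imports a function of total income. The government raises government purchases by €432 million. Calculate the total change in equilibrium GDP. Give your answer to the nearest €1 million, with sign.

+€605 million

MPC = 1 − MPS = 1 − 0.437 = 0.563.
Government-spending multiplier = 1/(1 − c(1−t) + m) = 1/(1 − 0.563×0.72 + 0.12) = 1/0.71464 ≈ 1.399.
ΔY = k × ΔG = (+€432 million) / 0.71464 ≈ +€605 million.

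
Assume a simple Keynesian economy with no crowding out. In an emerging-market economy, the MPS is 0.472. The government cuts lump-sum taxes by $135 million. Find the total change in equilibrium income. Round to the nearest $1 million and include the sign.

MPC = 1 − MPS = 1 − 0.472 = 0.528.
A lump-sum tax change of −$135 million shifts disposable income by +$135 million; first-round consumption changes by −c × ΔT = −0.528 × (−$135 million) = +$71.28 million.
Expenditure multiplier = 1/(1 − MPC) = 1/(1 − 0.528) = 1/0.472 ≈ 2.119.
The tax multiplier is −c × k ≈ −1.119, so ΔY = k × (−c·ΔT) = (+$71.28 million) / 0.472 ≈ +$151 million.

+$151 million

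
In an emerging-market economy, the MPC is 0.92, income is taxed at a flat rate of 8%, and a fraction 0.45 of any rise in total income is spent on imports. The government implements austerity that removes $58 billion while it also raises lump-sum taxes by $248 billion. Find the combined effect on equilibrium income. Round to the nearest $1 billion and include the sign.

Expenditure multiplier = 1/(1 − c(1−t) + m) = 1/(1 − 0.92×0.92 + 0.45) = 1/0.6036 ≈ 1.657.
ΔG contributes k·ΔG = (−$58 billion) / 0.6036 ≈ −$96.1 billion.
ΔT of +$248 billion changes first-round spending by −c·ΔT = −$228.16 billion, contributing k·(−c·ΔT) = (−$228.16 billion) / 0.6036 ≈ −$378 billion.
Net ΔY = k(ΔG − c·ΔT) = (−$286.16 billion) / 0.6036 ≈ −$474 billion.

−$474 billion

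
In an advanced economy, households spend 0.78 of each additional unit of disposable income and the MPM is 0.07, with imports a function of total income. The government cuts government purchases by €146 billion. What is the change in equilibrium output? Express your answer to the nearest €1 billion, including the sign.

−€503 billion

Expenditure multiplier = 1/(1 − c + m) = 1/(1 − 0.78 + 0.07) = 1/0.29 ≈ 3.448.
ΔY = k × ΔG = (−€146 billion) / 0.29 ≈ −€503 billion.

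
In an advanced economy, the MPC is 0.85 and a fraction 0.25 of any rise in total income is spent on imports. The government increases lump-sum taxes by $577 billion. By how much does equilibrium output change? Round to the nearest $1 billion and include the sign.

−$1,226 billion

A lump-sum tax change of +$577 billion shifts disposable income by −$577 billion; first-round consumption changes by −c × ΔT = −0.85 × (+$577 billion) = −$490.45 billion.
Expenditure multiplier = 1/(1 − c + m) = 1/(1 − 0.85 + 0.25) = 1/0.4 = 2.5.
The tax multiplier is −c × k = −2.125, so ΔY = k × (−c·ΔT) = (−$490.45 billion) / 0.4 ≈ −$1,226 billion.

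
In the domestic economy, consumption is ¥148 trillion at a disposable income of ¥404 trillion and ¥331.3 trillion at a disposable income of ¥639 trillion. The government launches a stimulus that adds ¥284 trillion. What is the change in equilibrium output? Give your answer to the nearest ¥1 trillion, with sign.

+¥1,291 trillion

MPC = ΔC/ΔYd = (331.3 − 148)/(639 − 404) = 183.3/235 = 0.78.
Spending multiplier = 1/(1 − MPC) = 1/(1 − 0.78) = 1/0.22 ≈ 4.545.
ΔY = k × ΔG = (+¥284 trillion) / 0.22 ≈ +¥1,291 trillion.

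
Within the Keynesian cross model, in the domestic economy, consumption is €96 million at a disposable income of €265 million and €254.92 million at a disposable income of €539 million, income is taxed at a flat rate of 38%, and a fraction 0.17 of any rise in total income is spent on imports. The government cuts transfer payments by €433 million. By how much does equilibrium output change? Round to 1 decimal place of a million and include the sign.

MPC = ΔC/ΔYd = (254.92 − 96)/(539 − 265) = 158.92/274 = 0.58.
The transfer change shifts disposable income by −€433 million, so first-round consumption changes by c·ΔTR = 0.58 × (−€433 million) = −€251.14 million.
Expenditure multiplier = 1/(1 − c(1−t) + m) = 1/(1 − 0.58×0.62 + 0.17) = 1/0.8104 ≈ 1.234.
The transfer multiplier is c × k ≈ 0.716, so ΔY = k × (c·ΔTR) = (−€251.14 million) / 0.8104 ≈ −€309.9 million.

−€309.9 million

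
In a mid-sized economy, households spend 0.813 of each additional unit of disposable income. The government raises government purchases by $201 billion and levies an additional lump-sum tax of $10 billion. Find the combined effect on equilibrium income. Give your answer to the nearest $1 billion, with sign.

Expenditure multiplier = 1/(1 − MPC) = 1/(1 − 0.813) = 1/0.187 ≈ 5.348.
ΔG contributes k·ΔG = (+$201 billion) / 0.187 ≈ +$1,074.9 billion.
ΔT of +$10 billion changes first-round spending by −c·ΔT = −$8.13 billion, contributing k·(−c·ΔT) = (−$8.13 billion) / 0.187 ≈ −$43.5 billion.
Net ΔY = k(ΔG − c·ΔT) = (+$192.87 billion) / 0.187 ≈ +$1,031 billion.

+$1,031 billion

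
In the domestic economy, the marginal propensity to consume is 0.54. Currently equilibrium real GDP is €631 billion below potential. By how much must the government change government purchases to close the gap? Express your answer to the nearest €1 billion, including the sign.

+€290 billion

Spending multiplier = 1/(1 − MPC) = 1/(1 − 0.54) = 1/0.46 ≈ 2.174.
Need ΔY = +€631 billion, so ΔG = ΔY/k = (+€631 billion) × 0.46 ≈ +€290 billion.
The government should increase government purchases by €290 billion.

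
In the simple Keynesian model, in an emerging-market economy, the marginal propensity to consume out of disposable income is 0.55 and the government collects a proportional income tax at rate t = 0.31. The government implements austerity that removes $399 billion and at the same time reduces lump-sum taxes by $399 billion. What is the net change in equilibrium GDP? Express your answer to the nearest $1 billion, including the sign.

Expenditure multiplier = 1/(1 − c(1−t)) = 1/(1 − 0.55×0.69) = 1/0.6205 ≈ 1.612.
ΔG contributes k·ΔG = (−$399 billion) / 0.6205 ≈ −$643 billion.
ΔT of −$399 billion changes first-round spending by −c·ΔT = +$219.45 billion, contributing k·(−c·ΔT) = (+$219.45 billion) / 0.6205 ≈ +$353.7 billion.
Net ΔY = k(ΔG − c·ΔT) = (−$179.55 billion) / 0.6205 ≈ −$289 billion.

−$289 billion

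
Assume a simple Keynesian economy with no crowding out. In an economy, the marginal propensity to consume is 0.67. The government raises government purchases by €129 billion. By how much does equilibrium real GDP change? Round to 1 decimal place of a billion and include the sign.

+€390.9 billion

Expenditure multiplier = 1/(1 − MPC) = 1/(1 − 0.67) = 1/0.33 ≈ 3.03.
ΔY = k × ΔG = (+€129 billion) / 0.33 ≈ +€390.9 billion.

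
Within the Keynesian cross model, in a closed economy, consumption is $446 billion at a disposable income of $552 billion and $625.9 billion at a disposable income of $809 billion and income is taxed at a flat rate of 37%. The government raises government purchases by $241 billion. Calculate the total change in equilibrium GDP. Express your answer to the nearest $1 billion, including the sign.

+$431 billion

MPC = ΔC/ΔYd = (625.9 − 446)/(809 − 552) = 179.9/257 = 0.7.
Spending multiplier = 1/(1 − c(1−t)) = 1/(1 − 0.7×0.63) = 1/0.559 ≈ 1.789.
ΔY = k × ΔG = (+$241 billion) / 0.559 ≈ +$431 billion.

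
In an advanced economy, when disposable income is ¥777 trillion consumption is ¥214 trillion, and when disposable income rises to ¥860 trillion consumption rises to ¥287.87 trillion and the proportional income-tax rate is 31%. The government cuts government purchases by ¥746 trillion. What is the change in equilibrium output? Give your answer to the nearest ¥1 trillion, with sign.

MPC = ΔC/ΔYd = (287.87 − 214)/(860 − 777) = 73.87/83 = 0.89.
Government-spending multiplier = 1/(1 − c(1−t)) = 1/(1 − 0.89×0.69) = 1/0.3859 ≈ 2.591.
ΔY = k × ΔG = (−¥746 trillion) / 0.3859 ≈ −¥1,933 trillion.

−¥1,933 trillion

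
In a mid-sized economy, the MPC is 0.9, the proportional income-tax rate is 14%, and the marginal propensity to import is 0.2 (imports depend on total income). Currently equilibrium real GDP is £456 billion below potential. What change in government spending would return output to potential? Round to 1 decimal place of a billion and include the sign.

+£194.3 billion

Spending multiplier = 1/(1 − c(1−t) + m) = 1/(1 − 0.9×0.86 + 0.2) = 1/0.426 ≈ 2.347.
Need ΔY = +£456 billion, so ΔG = ΔY/k = (+£456 billion) × 0.426 ≈ +£194.3 billion.
The government should increase government spending by £194.3 billion.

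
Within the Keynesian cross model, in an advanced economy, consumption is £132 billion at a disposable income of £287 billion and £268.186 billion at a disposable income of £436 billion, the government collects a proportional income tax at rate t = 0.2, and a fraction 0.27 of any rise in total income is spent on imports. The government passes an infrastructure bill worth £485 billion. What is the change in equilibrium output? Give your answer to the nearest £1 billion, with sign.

MPC = ΔC/ΔYd = (268.186 − 132)/(436 − 287) = 136.186/149 = 0.914.
Spending multiplier = 1/(1 − c(1−t) + m) = 1/(1 − 0.914×0.8 + 0.27) = 1/0.5388 ≈ 1.856.
ΔY = k × ΔG = (+£485 billion) / 0.5388 ≈ +£900 billion.

+£900 billion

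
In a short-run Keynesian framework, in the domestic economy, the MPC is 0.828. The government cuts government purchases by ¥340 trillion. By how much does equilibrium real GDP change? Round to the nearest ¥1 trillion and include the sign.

Spending multiplier = 1/(1 − MPC) = 1/(1 − 0.828) = 1/0.172 ≈ 5.814.
ΔY = k × ΔG = (−¥340 trillion) / 0.172 ≈ −¥1,977 trillion.

−¥1,977 trillion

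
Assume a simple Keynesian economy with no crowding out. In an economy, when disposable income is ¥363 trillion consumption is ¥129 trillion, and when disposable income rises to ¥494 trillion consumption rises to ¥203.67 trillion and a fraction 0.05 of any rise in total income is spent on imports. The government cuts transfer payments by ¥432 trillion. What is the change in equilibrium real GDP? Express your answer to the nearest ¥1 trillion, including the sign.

MPC = ΔC/ΔYd = (203.67 − 129)/(494 − 363) = 74.67/131 = 0.57.
The transfer change shifts disposable income by −¥432 trillion, so first-round consumption changes by c·ΔTR = 0.57 × (−¥432 trillion) = −¥246.24 trillion.
Expenditure multiplier = 1/(1 − c + m) = 1/(1 − 0.57 + 0.05) = 1/0.48 ≈ 2.083.
The transfer multiplier is c × k ≈ 1.188, so ΔY = k × (c·ΔTR) = (−¥246.24 trillion) / 0.48 = −¥513 trillion.

−¥513 trillion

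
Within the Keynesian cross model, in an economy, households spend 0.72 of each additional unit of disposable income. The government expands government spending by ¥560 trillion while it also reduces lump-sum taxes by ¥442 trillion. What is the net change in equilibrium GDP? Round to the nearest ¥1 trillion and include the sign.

Expenditure multiplier = 1/(1 − MPC) = 1/(1 − 0.72) = 1/0.28 ≈ 3.571.
ΔG contributes k·ΔG = (+¥560 trillion) / 0.28 = +¥2,000 trillion.
ΔT of −¥442 trillion changes first-round spending by −c·ΔT = +¥318.24 trillion, contributing k·(−c·ΔT) = (+¥318.24 trillion) / 0.28 ≈ +¥1,136.6 trillion.
Net ΔY = k(ΔG − c·ΔT) = (+¥878.24 trillion) / 0.28 ≈ +¥3,137 trillion.

+¥3,137 trillion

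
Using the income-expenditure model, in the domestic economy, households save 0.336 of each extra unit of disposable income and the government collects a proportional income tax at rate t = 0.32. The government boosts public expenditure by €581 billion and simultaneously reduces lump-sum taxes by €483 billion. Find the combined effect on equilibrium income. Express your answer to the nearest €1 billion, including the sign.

+€1,644 billion

MPC = 1 − MPS = 1 − 0.336 = 0.664.
Expenditure multiplier = 1/(1 − c(1−t)) = 1/(1 − 0.664×0.68) = 1/0.54848 ≈ 1.823.
ΔG contributes k·ΔG = (+€581 billion) / 0.54848 ≈ +€1,059.3 billion.
ΔT of −€483 billion changes first-round spending by −c·ΔT = +€320.712 billion, contributing k·(−c·ΔT) = (+€320.712 billion) / 0.54848 ≈ +€584.7 billion.
Net ΔY = k(ΔG − c·ΔT) = (+€901.712 billion) / 0.54848 ≈ +€1,644 billion.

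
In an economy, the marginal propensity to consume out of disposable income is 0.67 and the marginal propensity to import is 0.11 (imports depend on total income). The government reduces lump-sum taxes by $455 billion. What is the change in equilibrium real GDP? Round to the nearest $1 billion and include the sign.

A lump-sum tax change of −$455 billion shifts disposable income by +$455 billion; first-round consumption changes by −c × ΔT = −0.67 × (−$455 billion) = +$304.85 billion.
Expenditure multiplier = 1/(1 − c + m) = 1/(1 − 0.67 + 0.11) = 1/0.44 ≈ 2.273.
The tax multiplier is −c × k ≈ −1.523, so ΔY = k × (−c·ΔT) = (+$304.85 billion) / 0.44 ≈ +$693 billion.

+$693 billion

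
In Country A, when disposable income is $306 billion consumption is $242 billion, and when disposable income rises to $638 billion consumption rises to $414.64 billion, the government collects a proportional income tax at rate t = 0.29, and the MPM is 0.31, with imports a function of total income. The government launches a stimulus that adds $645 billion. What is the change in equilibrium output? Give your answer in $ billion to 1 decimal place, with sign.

MPC = ΔC/ΔYd = (414.64 − 242)/(638 − 306) = 172.64/332 = 0.52.
Expenditure multiplier = 1/(1 − c(1−t) + m) = 1/(1 − 0.52×0.71 + 0.31) = 1/0.9408 ≈ 1.063.
ΔY = k × ΔG = (+$645 billion) / 0.9408 ≈ +$685.6 billion.

+$685.6 billion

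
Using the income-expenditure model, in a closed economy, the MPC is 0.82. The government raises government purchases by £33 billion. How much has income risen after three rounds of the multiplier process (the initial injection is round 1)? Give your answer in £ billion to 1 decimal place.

£82.2 billion

Round 1 adds ΔG = £33 billion; each later round is MPC = 0.82 times the previous.
After 3 rounds: 33 + 27.06 + 22.1892 = ΔG·(1 − c^3)/(1 − c) = 33 × (1 − 0.551368)/0.18 ≈ £82.2 billion.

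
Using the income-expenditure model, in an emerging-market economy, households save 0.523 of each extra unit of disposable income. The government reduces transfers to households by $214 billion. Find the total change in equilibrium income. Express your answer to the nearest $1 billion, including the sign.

−$195 billion

MPC = 1 − MPS = 1 − 0.523 = 0.477.
The transfer change shifts disposable income by −$214 billion, so first-round consumption changes by c·ΔTR = 0.477 × (−$214 billion) = −$102.078 billion.
Expenditure multiplier = 1/(1 − MPC) = 1/(1 − 0.477) = 1/0.523 ≈ 1.912.
The transfer multiplier is c × k ≈ 0.912, so ΔY = k × (c·ΔTR) = (−$102.078 billion) / 0.523 ≈ −$195 billion.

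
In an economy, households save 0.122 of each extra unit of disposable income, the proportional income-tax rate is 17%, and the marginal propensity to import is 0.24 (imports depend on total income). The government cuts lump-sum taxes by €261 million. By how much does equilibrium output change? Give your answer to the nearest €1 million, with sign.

+€448 million

MPC = 1 − MPS = 1 − 0.122 = 0.878.
A lump-sum tax change of −€261 million shifts disposable income by +€261 million; first-round consumption changes by −c × ΔT = −0.878 × (−€261 million) = +€229.158 million.
Expenditure multiplier = 1/(1 − c(1−t) + m) = 1/(1 − 0.878×0.83 + 0.24) = 1/0.51126 ≈ 1.956.
The tax multiplier is −c × k ≈ −1.717, so ΔY = k × (−c·ΔT) = (+€229.158 million) / 0.51126 ≈ +€448 million.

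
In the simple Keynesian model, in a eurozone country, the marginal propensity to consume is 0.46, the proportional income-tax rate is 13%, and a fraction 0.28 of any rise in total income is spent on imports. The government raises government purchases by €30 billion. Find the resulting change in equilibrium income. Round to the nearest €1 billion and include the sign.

+€34 billion

Government-spending multiplier = 1/(1 − c(1−t) + m) = 1/(1 − 0.46×0.87 + 0.28) = 1/0.8798 ≈ 1.137.
ΔY = k × ΔG = (+€30 billion) / 0.8798 ≈ +€34 billion.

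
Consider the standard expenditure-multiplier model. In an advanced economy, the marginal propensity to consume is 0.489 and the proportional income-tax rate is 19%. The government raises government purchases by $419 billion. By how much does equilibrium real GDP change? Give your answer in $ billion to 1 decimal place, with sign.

+$693.8 billion

Government-spending multiplier = 1/(1 − c(1−t)) = 1/(1 − 0.489×0.81) = 1/0.60391 ≈ 1.656.
ΔY = k × ΔG = (+$419 billion) / 0.60391 ≈ +$693.8 billion.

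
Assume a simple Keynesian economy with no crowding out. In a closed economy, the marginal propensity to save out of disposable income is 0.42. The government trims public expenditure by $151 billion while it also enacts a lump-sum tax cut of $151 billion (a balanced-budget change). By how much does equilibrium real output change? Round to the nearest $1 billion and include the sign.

MPC = 1 − MPS = 1 − 0.42 = 0.58.
Expenditure multiplier = 1/(1 − MPC) = 1/(1 − 0.58) = 1/0.42 ≈ 2.381.
ΔG contributes k·ΔG = (−$151 billion) / 0.42 ≈ −$359.5 billion.
ΔT of −$151 billion changes first-round spending by −c·ΔT = +$87.58 billion, contributing k·(−c·ΔT) = (+$87.58 billion) / 0.42 ≈ +$208.5 billion.
With ΔG = ΔT and no other leakages, the balanced-budget multiplier is 1, so ΔY = ΔG = −$151 billion.

−$151 billion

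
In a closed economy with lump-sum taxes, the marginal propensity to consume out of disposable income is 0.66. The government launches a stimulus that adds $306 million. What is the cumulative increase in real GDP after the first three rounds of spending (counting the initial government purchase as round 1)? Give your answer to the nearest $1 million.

Round 1 adds ΔG = $306 million; each later round is MPC = 0.66 times the previous.
After 3 rounds: 306 + 201.96 + 133.2936 = ΔG·(1 − c^3)/(1 − c) = 306 × (1 − 0.287496)/0.34 ≈ $641 million.

$641 million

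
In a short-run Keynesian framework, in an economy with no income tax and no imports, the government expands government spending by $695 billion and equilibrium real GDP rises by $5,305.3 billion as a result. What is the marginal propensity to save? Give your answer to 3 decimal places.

0.131

Implied spending multiplier k = ΔY/ΔG = 5,305.3/695 ≈ 7.6335.
Since k = 1/(1 − MPC), MPC = 1 − 1/k = 1 − ΔG/ΔY = 1 − 695/5,305.3 ≈ 0.869.
MPS = 1 − MPC = 0.131.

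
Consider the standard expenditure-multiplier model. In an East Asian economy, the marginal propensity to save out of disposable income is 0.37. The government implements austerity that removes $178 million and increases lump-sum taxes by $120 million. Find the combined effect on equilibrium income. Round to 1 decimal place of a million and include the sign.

−$685.4 million

MPC = 1 − MPS = 1 − 0.37 = 0.63.
Expenditure multiplier = 1/(1 − MPC) = 1/(1 − 0.63) = 1/0.37 ≈ 2.703.
ΔG contributes k·ΔG = (−$178 million) / 0.37 ≈ −$481.1 million.
ΔT of +$120 million changes first-round spending by −c·ΔT = −$75.6 million, contributing k·(−c·ΔT) = (−$75.6 million) / 0.37 ≈ −$204.3 million.
Net ΔY = k(ΔG − c·ΔT) = (−$253.6 million) / 0.37 ≈ −$685.4 million.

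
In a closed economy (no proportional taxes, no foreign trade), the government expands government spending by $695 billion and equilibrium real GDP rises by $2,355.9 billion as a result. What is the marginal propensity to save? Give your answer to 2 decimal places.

Implied spending multiplier k = ΔY/ΔG = 2,355.9/695 ≈ 3.3898.
Since k = 1/(1 − MPC), MPC = 1 − 1/k = 1 − ΔG/ΔY = 1 − 695/2,355.9 ≈ 0.70.
MPS = 1 − MPC = 0.30.

0.30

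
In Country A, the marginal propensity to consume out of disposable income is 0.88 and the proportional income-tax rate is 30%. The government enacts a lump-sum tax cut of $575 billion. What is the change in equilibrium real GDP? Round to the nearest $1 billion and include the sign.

A lump-sum tax change of −$575 billion shifts disposable income by +$575 billion; first-round consumption changes by −c × ΔT = −0.88 × (−$575 billion) = +$506 billion.
Expenditure multiplier = 1/(1 − c(1−t)) = 1/(1 − 0.88×0.7) = 1/0.384 ≈ 2.604.
The tax multiplier is −c × k ≈ −2.292, so ΔY = k × (−c·ΔT) = (+$506 billion) / 0.384 ≈ +$1,318 billion.

+$1,318 billion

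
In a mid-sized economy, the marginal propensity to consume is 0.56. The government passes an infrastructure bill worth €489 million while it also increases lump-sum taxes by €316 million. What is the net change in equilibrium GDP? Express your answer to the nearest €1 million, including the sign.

+€709 million

Expenditure multiplier = 1/(1 − MPC) = 1/(1 − 0.56) = 1/0.44 ≈ 2.273.
ΔG contributes k·ΔG = (+€489 million) / 0.44 ≈ +€1,111.4 million.
ΔT of +€316 million changes first-round spending by −c·ΔT = −€176.96 million, contributing k·(−c·ΔT) = (−€176.96 million) / 0.44 ≈ −€402.2 million.
Net ΔY = k(ΔG − c·ΔT) = (+€312.04 million) / 0.44 ≈ +€709 million.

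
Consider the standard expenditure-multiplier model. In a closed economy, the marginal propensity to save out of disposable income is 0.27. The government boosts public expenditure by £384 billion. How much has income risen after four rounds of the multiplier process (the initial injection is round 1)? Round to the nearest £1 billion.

MPC = 1 − MPS = 1 − 0.27 = 0.73.
Round 1 adds ΔG = £384 billion; each later round is MPC = 0.73 times the previous.
After 4 rounds: 384 + 280.32 + 204.6336 + 149.382528 = ΔG·(1 − c^4)/(1 − c) = 384 × (1 − 0.28398241)/0.27 ≈ £1,018 billion.

£1,018 billion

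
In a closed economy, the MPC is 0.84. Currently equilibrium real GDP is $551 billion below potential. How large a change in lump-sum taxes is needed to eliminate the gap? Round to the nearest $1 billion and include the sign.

−$105 billion

Spending multiplier = 1/(1 − MPC) = 1/(1 − 0.84) = 1/0.16 = 6.25.
Tax multiplier = −c·k = −0.84/0.16 = −5.25. Need ΔY = +$551 billion, so ΔT = ΔY/(−c·k) = −(+$551 billion) × 0.16 / 0.84 ≈ −$105 billion.
The government should cut lump-sum taxes by $105 billion.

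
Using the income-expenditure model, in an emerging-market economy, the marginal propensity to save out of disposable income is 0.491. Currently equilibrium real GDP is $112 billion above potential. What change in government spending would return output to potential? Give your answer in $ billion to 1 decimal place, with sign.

−$55.0 billion

MPC = 1 − MPS = 1 − 0.491 = 0.509.
Spending multiplier = 1/(1 − MPC) = 1/(1 − 0.509) = 1/0.491 ≈ 2.037.
Need ΔY = −$112 billion, so ΔG = ΔY/k = (−$112 billion) × 0.491 ≈ −$55 billion.
The government should cut government spending by $55 billion.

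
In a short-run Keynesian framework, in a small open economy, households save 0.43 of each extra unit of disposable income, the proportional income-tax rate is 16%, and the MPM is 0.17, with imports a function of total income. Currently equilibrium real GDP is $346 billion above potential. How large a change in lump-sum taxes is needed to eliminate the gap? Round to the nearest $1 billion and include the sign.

MPC = 1 − MPS = 1 − 0.43 = 0.57.
Spending multiplier = 1/(1 − c(1−t) + m) = 1/(1 − 0.57×0.84 + 0.17) = 1/0.6912 ≈ 1.447.
Tax multiplier = −c·k = −0.57/0.6912 ≈ −0.825. Need ΔY = −$346 billion, so ΔT = ΔY/(−c·k) = −(−$346 billion) × 0.6912 / 0.57 ≈ +$420 billion.
The government should raise lump-sum taxes by $420 billion.

+$420 billion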